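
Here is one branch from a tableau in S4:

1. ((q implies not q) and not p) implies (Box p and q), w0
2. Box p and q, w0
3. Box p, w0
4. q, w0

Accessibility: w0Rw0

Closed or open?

There is no literal clash: for every atom and world, at most one sign appears.

Not closed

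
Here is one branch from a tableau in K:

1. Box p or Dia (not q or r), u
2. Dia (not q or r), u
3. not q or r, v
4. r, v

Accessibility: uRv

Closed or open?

No, open

No world carries both an atom and its negation.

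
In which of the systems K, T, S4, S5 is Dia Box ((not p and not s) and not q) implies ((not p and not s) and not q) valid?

S4-tableau for the negation not (Dia Box ((not p and not s) and not q) implies ((not p and not s) and not q)):
1. not (Dia Box ((not p and not s) and not q) implies ((not p and not s) and not q)), 0
2. Dia Box ((not p and not s) and not q), 0   [neg-implies-rule on 1]
3. not ((not p and not s) and not q), 0   [neg-implies-rule on 1]
4. q, 0   [neg-and-rule on 3 (branches; this branch)]
5. Box ((not p and not s) and not q), 1   [Dia-rule on 2: fresh world 1, 0R1]
6. (not p and not s) and not q, 1   [Box-rule on 5 via 1R1]
7. not p and not s, 1   [and-rule on 6]
8. not q, 1   [and-rule on 6]
9. not p, 1   [and-rule on 7]
10. not s, 1   [and-rule on 7]
Accessibility: 0R0, 0R1, 1R1
Complete open branch: countermodel on an S4-frame, so not valid in S4, nor in K, T (the same frame is also a K-frame and a T-frame).
S5-tableau for the negation not (Dia Box ((not p and not s) and not q) implies ((not p and not s) and not q)):
1. not (Dia Box ((not p and not s) and not q) implies ((not p and not s) and not q)), 0
2. Dia Box ((not p and not s) and not q), 0   [neg-implies-rule on 1]
3. not ((not p and not s) and not q), 0   [neg-implies-rule on 1]
4. not (not p and not s), 0   [neg-and-rule on 3 (branches; this branch)]
5. s, 0   [neg-and-rule on 4 (branches; this branch)]
6. Box ((not p and not s) and not q), 1   [Dia-rule on 2: fresh world 1, 0R1]
7. (not p and not s) and not q, 0   [Box-rule on 6 via 1R0]
8. not p and not s, 0   [and-rule on 7]
9. not q, 0   [and-rule on 7]
10. not p, 0   [and-rule on 8]
11. not s, 0   [and-rule on 8]
Accessibility: 0R0, 0R1, 1R0, 1R1
Branch closes: s and not s both at 0.
Every branch closes (one shown): valid in S5.

S5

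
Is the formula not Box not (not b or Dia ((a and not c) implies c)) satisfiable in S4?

1. not Box not (not b or Dia ((a and not c) implies c)), 0
2. not b or Dia ((a and not c) implies c), 1   [neg-Box-rule on 1: fresh world 1, 0R1]
3. Dia ((a and not c) implies c), 1   [or-rule on 2 (branches; this branch)]
4. (a and not c) implies c, 2   [Dia-rule on 3: fresh world 2, 1R2]
5. c, 2   [implies-rule on 4 (branches; this branch)]
Accessibility: 0R0, 0R1, 0R2, 1R1, 1R2, 2R2

Satisfiable (open branch found)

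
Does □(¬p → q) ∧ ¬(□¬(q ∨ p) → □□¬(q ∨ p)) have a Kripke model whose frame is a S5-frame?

1. □(¬p → q) ∧ ¬(□¬(q ∨ p) → □□¬(q ∨ p)), 0
2. □(¬p → q), 0
3. ¬(□¬(q ∨ p) → □□¬(q ∨ p)), 0
4. □¬(q ∨ p), 0
5. ¬□□¬(q ∨ p), 0
6. ¬p → q, 0
7. ¬(q ∨ p), 0
8. ¬q, 0
9. ¬p, 0
10. q, 0
Accessibility: 0R0
Branch closes: q and ¬q both at 0.
Every branch closes; the branch above is one of them.

Unsatisfiable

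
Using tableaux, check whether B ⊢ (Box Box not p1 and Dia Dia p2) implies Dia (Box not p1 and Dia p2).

Yes, valid

Tableau for the negation not ((Box Box not p1 and Dia Dia p2) implies Dia (Box not p1 and Dia p2)):
1. not ((Box Box not p1 and Dia Dia p2) implies Dia (Box not p1 and Dia p2)), 0
2. Box Box not p1 and Dia Dia p2, 0   [neg-implies-rule on 1]
3. not Dia (Box not p1 and Dia p2), 0   [neg-implies-rule on 1]
4. Box Box not p1, 0   [and-rule on 2]
5. Dia Dia p2, 0   [and-rule on 2]
6. not (Box not p1 and Dia p2), 0   [neg-Dia-rule on 3 via 0R0]
7. Box not p1, 0   [Box-rule on 4 via 0R0]
8. not p1, 0   [Box-rule on 7 via 0R0]
9. not Dia p2, 0   [neg-and-rule on 6 (branches; this branch)]
10. not p2, 0   [neg-Dia-rule on 9 via 0R0]
11. Dia p2, 1   [Dia-rule on 5: fresh world 1, 0R1]
12. not (Box not p1 and Dia p2), 1   [neg-Dia-rule on 3 via 0R1]
13. Box not p1, 1   [Box-rule on 4 via 0R1]
14. not p1, 1   [Box-rule on 7 via 0R1]
15. not p2, 1   [neg-Dia-rule on 9 via 0R1]
16. not Box not p1, 1   [neg-and-rule on 12 (branches; this branch)]
17. p2, 2   [Dia-rule on 11: fresh world 2, 1R2]
18. not p1, 2   [Box-rule on 13 via 1R2]
19. p1, 3   [neg-Box-rule on 16: fresh world 3, 1R3]
20. not p1, 3   [Box-rule on 13 via 1R3]
Accessibility: 0R0, 0R1, 1R0, 1R1, 1R2, 1R3, 2R1, 2R2, 3R1, 3R3
Branch closes: p1 and not p1 both at 3.
All branches of the negation close; one closing branch shown above.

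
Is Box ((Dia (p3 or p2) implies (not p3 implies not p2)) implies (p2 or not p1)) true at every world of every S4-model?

Tableau for the negation not Box ((Dia (p3 or p2) implies (not p3 implies not p2)) implies (p2 or not p1)):
1. not Box ((Dia (p3 or p2) implies (not p3 implies not p2)) implies (p2 or not p1)), w0
2. not ((Dia (p3 or p2) implies (not p3 implies not p2)) implies (p2 or not p1)), w1   [neg-Box-rule on 1: fresh world w1, w0Rw1]
3. Dia (p3 or p2) implies (not p3 implies not p2), w1   [neg-implies-rule on 2]
4. not (p2 or not p1), w1   [neg-implies-rule on 2]
5. not p2, w1   [neg-or-rule on 4]
6. p1, w1   [neg-or-rule on 4]
7. not p3 implies not p2, w1   [implies-rule on 3 (branches; this branch)]
Accessibility: w0Rw0, w0Rw1, w1Rw1
The negation has an open branch (countermodel exists).

Not valid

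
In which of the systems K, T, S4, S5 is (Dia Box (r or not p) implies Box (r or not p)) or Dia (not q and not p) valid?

S5

S4-tableau for the negation not ((Dia Box (r or not p) implies Box (r or not p)) or Dia (not q and not p)):
1. not ((Dia Box (r or not p) implies Box (r or not p)) or Dia (not q and not p)), w0
2. not (Dia Box (r or not p) implies Box (r or not p)), w0
3. not Dia (not q and not p), w0
4. Dia Box (r or not p), w0
5. not Box (r or not p), w0
6. not (not q and not p), w0
7. p, w0
8. Box (r or not p), w1
9. not (not q and not p), w1
10. r or not p, w1
11. p, w1
12. r, w1
13. not (r or not p), w2
14. not r, w2
15. p, w2
16. not (not q and not p), w2
Accessibility: w0Rw0, w0Rw1, w0Rw2, w1Rw1, w2Rw2
Complete open branch: countermodel on an S4-frame, so not valid in S4, nor in K, T (the same frame is also a K-frame and a T-frame).
S5-tableau for the negation not ((Dia Box (r or not p) implies Box (r or not p)) or Dia (not q and not p)):
1. not ((Dia Box (r or not p) implies Box (r or not p)) or Dia (not q and not p)), w0
2. not (Dia Box (r or not p) implies Box (r or not p)), w0
3. not Dia (not q and not p), w0
4. Dia Box (r or not p), w0
5. not Box (r or not p), w0
6. not (not q and not p), w0
7. p, w0
8. Box (r or not p), w1
9. not (not q and not p), w1
10. r or not p, w0
11. r or not p, w1
12. p, w1
13. r, w0
14. r, w1
15. not (r or not p), w2
16. not r, w2
17. p, w2
18. not (not q and not p), w2
19. r or not p, w2
20. not p, w2
Accessibility: w0Rw0, w0Rw1, w0Rw2, w1Rw0, w1Rw1, w1Rw2, w2Rw0, w2Rw1, w2Rw2
Branch closes: p and not p both at w2.
Every branch closes (one shown): valid in S5.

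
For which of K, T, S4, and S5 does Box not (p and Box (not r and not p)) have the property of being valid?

T-tableau for the negation not Box not (p and Box (not r and not p)):
1. not Box not (p and Box (not r and not p)), 0
2. p and Box (not r and not p), 1
3. p, 1
4. Box (not r and not p), 1
5. not r and not p, 1
6. not r, 1
7. not p, 1
Accessibility: 0R0, 0R1, 1R1
Branch closes: p and not p both at 1.
Every branch closes (one shown): valid in T, hence also in S4, S5 (every theorem of T is a theorem of S4 and S5).
K-tableau for the negation not Box not (p and Box (not r and not p)):
1. not Box not (p and Box (not r and not p)), 0
2. p and Box (not r and not p), 1
3. p, 1
4. Box (not r and not p), 1
Accessibility: 0R1
Complete open branch: countermodel on a K-frame, so not valid in K.

T, S4, S5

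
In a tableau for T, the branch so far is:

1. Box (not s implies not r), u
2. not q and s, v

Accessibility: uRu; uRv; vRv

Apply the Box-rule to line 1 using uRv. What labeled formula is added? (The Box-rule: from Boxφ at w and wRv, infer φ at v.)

not s implies not r, v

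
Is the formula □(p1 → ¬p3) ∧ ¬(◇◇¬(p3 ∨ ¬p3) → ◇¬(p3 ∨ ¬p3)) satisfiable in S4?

Unsatisfiable (every branch closes)

1. □(p1 → ¬p3) ∧ ¬(◇◇¬(p3 ∨ ¬p3) → ◇¬(p3 ∨ ¬p3)), w0
2. □(p1 → ¬p3), w0   [∧-rule on 1]
3. ¬(◇◇¬(p3 ∨ ¬p3) → ◇¬(p3 ∨ ¬p3)), w0   [∧-rule on 1]
4. ◇◇¬(p3 ∨ ¬p3), w0   [¬→-rule on 3]
5. ¬◇¬(p3 ∨ ¬p3), w0   [¬→-rule on 3]
6. p1 → ¬p3, w0   [□-rule on 2 via w0Rw0]
7. p3 ∨ ¬p3, w0   [¬◇-rule on 5 via w0Rw0]
8. ¬p3, w0   [→-rule on 6 (branches; this branch)]
9. ◇¬(p3 ∨ ¬p3), w1   [◇-rule on 4: fresh world w1, w0Rw1]
10. p1 → ¬p3, w1   [□-rule on 2 via w0Rw1]
11. p3 ∨ ¬p3, w1   [¬◇-rule on 5 via w0Rw1]
12. ¬p3, w1   [→-rule on 10 (branches; this branch)]
13. ¬(p3 ∨ ¬p3), w2   [◇-rule on 9: fresh world w2, w1Rw2]
14. ¬p3, w2   [¬∨-rule on 13]
15. p3, w2   [¬∨-rule on 13]
Accessibility: w0Rw0, w0Rw1, w0Rw2, w1Rw1, w1Rw2, w2Rw2
Branch closes: p3 and ¬p3 both at w2.
Every branch closes; the branch above is one of them.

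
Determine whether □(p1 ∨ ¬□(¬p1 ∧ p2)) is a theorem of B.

Tableau for the negation ¬□(p1 ∨ ¬□(¬p1 ∧ p2)):
1. ¬□(p1 ∨ ¬□(¬p1 ∧ p2)), u
2. ¬(p1 ∨ ¬□(¬p1 ∧ p2)), v   [¬□-rule on 1: fresh world v, uRv]
3. ¬p1, v   [¬∨-rule on 2]
4. □(¬p1 ∧ p2), v   [¬∨-rule on 2]
5. ¬p1 ∧ p2, u   [□-rule on 4 via vRu]
6. ¬p1, u   [∧-rule on 5]
7. p2, u   [∧-rule on 5]
8. ¬p1 ∧ p2, v   [□-rule on 4 via vRv]
9. p2, v   [∧-rule on 8]
Accessibility: uRu, uRv, vRu, vRv
The negation has an open branch (countermodel exists).

Not valid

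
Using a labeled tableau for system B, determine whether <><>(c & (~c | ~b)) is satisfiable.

1. <><>(c & (~c | ~b)), u
2. <>(c & (~c | ~b)), v   [<>-rule on 1: fresh world v, uRv]
3. c & (~c | ~b), w   [<>-rule on 2: fresh world w, vRw]
4. c, w   [&-rule on 3]
5. ~c | ~b, w   [&-rule on 3]
6. ~b, w   [|-rule on 5 (branches; this branch)]
Accessibility: uRu, uRv, vRu, vRv, vRw, wRv, wRw

Satisfiable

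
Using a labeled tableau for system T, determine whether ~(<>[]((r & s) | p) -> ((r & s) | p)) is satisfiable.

Satisfiable (open branch found)

1. ~(<>[]((r & s) | p) -> ((r & s) | p)), 0
2. <>[]((r & s) | p), 0
3. ~((r & s) | p), 0
4. ~(r & s), 0
5. ~p, 0
6. ~s, 0
7. []((r & s) | p), 1
8. (r & s) | p, 1
9. p, 1
Accessibility: 0R0, 0R1, 1R1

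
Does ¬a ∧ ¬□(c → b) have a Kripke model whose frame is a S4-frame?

Satisfiable

1. ¬a ∧ ¬□(c → b), 0
2. ¬a, 0
3. ¬□(c → b), 0
4. ¬(c → b), 1
5. c, 1
6. ¬b, 1
Accessibility: 0R0, 0R1, 1R1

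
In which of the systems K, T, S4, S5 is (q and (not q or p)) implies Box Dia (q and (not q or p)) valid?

S5-tableau for the negation not ((q and (not q or p)) implies Box Dia (q and (not q or p))):
1. not ((q and (not q or p)) implies Box Dia (q and (not q or p))), w0
2. q and (not q or p), w0   [neg-implies-rule on 1]
3. not Box Dia (q and (not q or p)), w0   [neg-implies-rule on 1]
4. q, w0   [and-rule on 2]
5. not q or p, w0   [and-rule on 2]
6. p, w0   [or-rule on 5 (branches; this branch)]
7. not Dia (q and (not q or p)), w1   [neg-Box-rule on 3: fresh world w1, w0Rw1]
8. not (q and (not q or p)), w0   [neg-Dia-rule on 7 via w1Rw0]
9. not (q and (not q or p)), w1   [neg-Dia-rule on 7 via w1Rw1]
10. not (not q or p), w0   [neg-and-rule on 8 (branches; this branch)]
11. not p, w0   [neg-or-rule on 10]
Accessibility: w0Rw0, w0Rw1, w1Rw0, w1Rw1
Branch closes: p and not p both at w0.
Every branch closes (one shown): valid in S5.
S4-tableau for the negation not ((q and (not q or p)) implies Box Dia (q and (not q or p))):
1. not ((q and (not q or p)) implies Box Dia (q and (not q or p))), w0
2. q and (not q or p), w0   [neg-implies-rule on 1]
3. not Box Dia (q and (not q or p)), w0   [neg-implies-rule on 1]
4. q, w0   [and-rule on 2]
5. not q or p, w0   [and-rule on 2]
6. p, w0   [or-rule on 5 (branches; this branch)]
7. not Dia (q and (not q or p)), w1   [neg-Box-rule on 3: fresh world w1, w0Rw1]
8. not (q and (not q or p)), w1   [neg-Dia-rule on 7 via w1Rw1]
9. not (not q or p), w1   [neg-and-rule on 8 (branches; this branch)]
10. q, w1   [neg-or-rule on 9]
11. not p, w1   [neg-or-rule on 9]
Accessibility: w0Rw0, w0Rw1, w1Rw1
Complete open branch: countermodel on an S4-frame, so not valid in S4, nor in K, T (the same frame is also a K-frame and a T-frame).

S5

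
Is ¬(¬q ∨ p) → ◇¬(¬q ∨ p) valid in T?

Valid

Tableau for the negation ¬(¬(¬q ∨ p) → ◇¬(¬q ∨ p)):
1. ¬(¬(¬q ∨ p) → ◇¬(¬q ∨ p)), u
2. ¬(¬q ∨ p), u
3. ¬◇¬(¬q ∨ p), u
4. q, u
5. ¬p, u
6. ¬q ∨ p, u
7. p, u
Accessibility: uRu
Branch closes: p and ¬p both at u.
All branches of the negation close; one closing branch shown above.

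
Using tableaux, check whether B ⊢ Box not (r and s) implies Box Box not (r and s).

Tableau for the negation not (Box not (r and s) implies Box Box not (r and s)):
1. not (Box not (r and s) implies Box Box not (r and s)), u
2. Box not (r and s), u
3. not Box Box not (r and s), u
4. not (r and s), u
5. not s, u
6. not Box not (r and s), v
7. not (r and s), v
8. not s, v
9. r and s, w
10. r, w
11. s, w
Accessibility: uRu, uRv, vRu, vRv, vRw, wRv, wRw
The negation has an open branch (countermodel exists).

No, not valid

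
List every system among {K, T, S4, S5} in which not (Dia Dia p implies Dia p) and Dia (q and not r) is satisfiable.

S4-tableau for the formula:
1. not (Dia Dia p implies Dia p) and Dia (q and not r), 0
2. not (Dia Dia p implies Dia p), 0
3. Dia (q and not r), 0
4. Dia Dia p, 0
5. not Dia p, 0
6. not p, 0
7. q and not r, 1
8. q, 1
9. not r, 1
10. not p, 1
11. Dia p, 2
12. not p, 2
13. p, 3
14. not p, 3
Accessibility: 0R0, 0R1, 0R2, 0R3, 1R1, 2R2, 2R3, 3R3
Branch closes: p and not p both at 3.
Every branch closes (one shown): unsatisfiable in S4, hence also in S5 (every S5-frame is an S4-frame).
T-tableau for the formula:
1. not (Dia Dia p implies Dia p) and Dia (q and not r), 0
2. not (Dia Dia p implies Dia p), 0
3. Dia (q and not r), 0
4. Dia Dia p, 0
5. not Dia p, 0
6. not p, 0
7. q and not r, 1
8. q, 1
9. not r, 1
10. not p, 1
11. Dia p, 2
12. not p, 2
13. p, 3
Accessibility: 0R0, 0R1, 0R2, 1R1, 2R2, 2R3, 3R3
Complete open branch: satisfiable in T, hence also in K (this T-model is also a K-model).

K, T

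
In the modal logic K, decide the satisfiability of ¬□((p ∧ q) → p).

1. ¬□((p ∧ q) → p), u
2. ¬((p ∧ q) → p), v   [¬□-rule on 1: fresh world v, uRv]
3. p ∧ q, v   [¬→-rule on 2]
4. ¬p, v   [¬→-rule on 2]
5. p, v   [∧-rule on 3]
6. q, v   [∧-rule on 3]
Accessibility: uRv
Branch closes: p and ¬p both at v.
(One branch shown.) All branches close.

Unsatisfiable (every branch closes)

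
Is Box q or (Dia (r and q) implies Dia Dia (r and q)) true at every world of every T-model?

Yes, valid

Tableau for the negation not (Box q or (Dia (r and q) implies Dia Dia (r and q))):
1. not (Box q or (Dia (r and q) implies Dia Dia (r and q))), 0
2. not Box q, 0
3. not (Dia (r and q) implies Dia Dia (r and q)), 0
4. Dia (r and q), 0
5. not Dia Dia (r and q), 0
6. not Dia (r and q), 0
7. not (r and q), 0
8. not q, 0
9. not q, 1
10. not Dia (r and q), 1
11. not (r and q), 1
12. r and q, 2
13. r, 2
14. q, 2
15. not Dia (r and q), 2
16. not (r and q), 2
17. not q, 2
Accessibility: 0R0, 0R1, 0R2, 1R1, 2R2
Branch closes: q and not q both at 2.
All branches of the negation close; one closing branch shown above.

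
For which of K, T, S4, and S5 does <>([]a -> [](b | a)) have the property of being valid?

T-tableau for the negation ~<>([]a -> [](b | a)):
1. ~<>([]a -> [](b | a)), 0
2. ~([]a -> [](b | a)), 0
3. []a, 0
4. ~[](b | a), 0
5. a, 0
6. ~(b | a), 1
7. ~b, 1
8. ~a, 1
9. ~([]a -> [](b | a)), 1
10. []a, 1
11. ~[](b | a), 1
12. a, 1
Accessibility: 0R0, 0R1, 1R1
Branch closes: a and ~a both at 1.
Every branch closes (one shown): valid in T, hence also in S4, S5 (every theorem of T is a theorem of S4 and S5).
K-tableau for the negation ~<>([]a -> [](b | a)):
1. ~<>([]a -> [](b | a)), 0
Complete open branch: countermodel on a K-frame, so not valid in K.

T, S4, S5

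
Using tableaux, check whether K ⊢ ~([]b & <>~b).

Valid in K

Tableau for the negation []b & <>~b:
1. []b & <>~b, u
2. []b, u
3. <>~b, u
4. ~b, v
5. b, v
Accessibility: uRv
Branch closes: b and ~b both at v.
Every branch of the negation's tableau closes; the branch above is one of them.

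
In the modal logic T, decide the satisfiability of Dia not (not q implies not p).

1. Dia not (not q implies not p), 0
2. not (not q implies not p), 1
3. not q, 1
4. p, 1
Accessibility: 0R0, 0R1, 1R1

Yes, satisfiable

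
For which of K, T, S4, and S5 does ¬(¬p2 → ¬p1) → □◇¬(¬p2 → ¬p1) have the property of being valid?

S4-tableau for the negation ¬(¬(¬p2 → ¬p1) → □◇¬(¬p2 → ¬p1)):
1. ¬(¬(¬p2 → ¬p1) → □◇¬(¬p2 → ¬p1)), w0
2. ¬(¬p2 → ¬p1), w0
3. ¬□◇¬(¬p2 → ¬p1), w0
4. ¬p2, w0
5. p1, w0
6. ¬◇¬(¬p2 → ¬p1), w1
7. ¬p2 → ¬p1, w1
8. ¬p1, w1
Accessibility: w0Rw0, w0Rw1, w1Rw1
Complete open branch: countermodel on an S4-frame, so not valid in S4, nor in K, T (the same frame is also a K-frame and a T-frame).
S5-tableau for the negation ¬(¬(¬p2 → ¬p1) → □◇¬(¬p2 → ¬p1)):
1. ¬(¬(¬p2 → ¬p1) → □◇¬(¬p2 → ¬p1)), w0
2. ¬(¬p2 → ¬p1), w0
3. ¬□◇¬(¬p2 → ¬p1), w0
4. ¬p2, w0
5. p1, w0
6. ¬◇¬(¬p2 → ¬p1), w1
7. ¬p2 → ¬p1, w0
8. ¬p2 → ¬p1, w1
9. ¬p1, w0
Accessibility: w0Rw0, w0Rw1, w1Rw0, w1Rw1
Branch closes: p1 and ¬p1 both at w0.
Every branch closes (one shown): valid in S5.

S5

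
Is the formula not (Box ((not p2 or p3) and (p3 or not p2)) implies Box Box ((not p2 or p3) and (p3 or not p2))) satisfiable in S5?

Unsatisfiable

1. not (Box ((not p2 or p3) and (p3 or not p2)) implies Box Box ((not p2 or p3) and (p3 or not p2))), 0
2. Box ((not p2 or p3) and (p3 or not p2)), 0
3. not Box Box ((not p2 or p3) and (p3 or not p2)), 0
4. (not p2 or p3) and (p3 or not p2), 0
5. not p2 or p3, 0
6. p3 or not p2, 0
7. p3, 0
8. not p2, 0
9. not Box ((not p2 or p3) and (p3 or not p2)), 1
10. (not p2 or p3) and (p3 or not p2), 1
11. not p2 or p3, 1
12. p3 or not p2, 1
13. p3, 1
14. not p2, 1
15. not ((not p2 or p3) and (p3 or not p2)), 2
16. (not p2 or p3) and (p3 or not p2), 2
17. not p2 or p3, 2
18. p3 or not p2, 2
19. not (p3 or not p2), 2
20. not p3, 2
21. p2, 2
22. p3, 2
Accessibility: 0R0, 0R1, 0R2, 1R0, 1R1, 1R2, 2R0, 2R1, 2R2
Branch closes: p3 and not p3 both at 2.
(One branch shown.) All branches close.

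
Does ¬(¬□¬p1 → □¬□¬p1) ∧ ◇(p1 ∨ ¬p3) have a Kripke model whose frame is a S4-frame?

1. ¬(¬□¬p1 → □¬□¬p1) ∧ ◇(p1 ∨ ¬p3), w0
2. ¬(¬□¬p1 → □¬□¬p1), w0
3. ◇(p1 ∨ ¬p3), w0
4. ¬□¬p1, w0
5. ¬□¬□¬p1, w0
6. p1 ∨ ¬p3, w1
7. ¬p3, w1
8. p1, w2
9. □¬p1, w3
10. ¬p1, w3
Accessibility: w0Rw0, w0Rw1, w0Rw2, w0Rw3, w1Rw1, w2Rw2, w3Rw3

Satisfiable (open branch found)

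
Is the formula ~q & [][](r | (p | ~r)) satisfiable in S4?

Satisfiable (open branch found)

1. ~q & [][](r | (p | ~r)), w0
2. ~q, w0
3. [][](r | (p | ~r)), w0
4. [](r | (p | ~r)), w0
5. r | (p | ~r), w0
6. p | ~r, w0
7. ~r, w0
Accessibility: w0Rw0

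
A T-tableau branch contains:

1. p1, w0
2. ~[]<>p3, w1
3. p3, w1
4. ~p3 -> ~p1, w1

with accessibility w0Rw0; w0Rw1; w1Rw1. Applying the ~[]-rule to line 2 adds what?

a fresh world w2 with w1Rw2, and ~<>p3 at w2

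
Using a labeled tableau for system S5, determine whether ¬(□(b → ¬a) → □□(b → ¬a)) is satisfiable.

1. ¬(□(b → ¬a) → □□(b → ¬a)), 0
2. □(b → ¬a), 0
3. ¬□□(b → ¬a), 0
4. b → ¬a, 0
5. ¬a, 0
6. ¬□(b → ¬a), 1
7. b → ¬a, 1
8. ¬a, 1
9. ¬(b → ¬a), 2
10. b, 2
11. a, 2
12. b → ¬a, 2
13. ¬a, 2
Accessibility: 0R0, 0R1, 0R2, 1R0, 1R1, 1R2, 2R0, 2R1, 2R2
Branch closes: a and ¬a both at 2.
Every branch closes; the branch above is one of them.

Unsatisfiable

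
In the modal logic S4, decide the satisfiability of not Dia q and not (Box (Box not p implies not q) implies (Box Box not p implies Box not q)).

Unsatisfiable (every branch closes)

1. not Dia q and not (Box (Box not p implies not q) implies (Box Box not p implies Box not q)), u
2. not Dia q, u
3. not (Box (Box not p implies not q) implies (Box Box not p implies Box not q)), u
4. Box (Box not p implies not q), u
5. not (Box Box not p implies Box not q), u
6. Box Box not p, u
7. not Box not q, u
8. not q, u
9. Box not p implies not q, u
10. Box not p, u
11. not p, u
12. q, v
13. not q, v
Accessibility: uRu, uRv, vRv
Branch closes: q and not q both at v.
(One branch shown.) All branches close.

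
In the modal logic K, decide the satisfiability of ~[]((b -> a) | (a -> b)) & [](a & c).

1. ~[]((b -> a) | (a -> b)) & [](a & c), 0
2. ~[]((b -> a) | (a -> b)), 0
3. [](a & c), 0
4. ~((b -> a) | (a -> b)), 1
5. ~(b -> a), 1
6. ~(a -> b), 1
7. b, 1
8. ~a, 1
9. a, 1
10. ~b, 1
Accessibility: 0R1
Branch closes: a and ~a both at 1.
(One branch shown.) All branches close.

No, unsatisfiable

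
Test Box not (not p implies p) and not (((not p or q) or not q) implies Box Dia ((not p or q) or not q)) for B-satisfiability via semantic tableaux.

Unsatisfiable

1. Box not (not p implies p) and not (((not p or q) or not q) implies Box Dia ((not p or q) or not q)), w0
2. Box not (not p implies p), w0   [and-rule on 1]
3. not (((not p or q) or not q) implies Box Dia ((not p or q) or not q)), w0   [and-rule on 1]
4. (not p or q) or not q, w0   [neg-implies-rule on 3]
5. not Box Dia ((not p or q) or not q), w0   [neg-implies-rule on 3]
6. not (not p implies p), w0   [Box-rule on 2 via w0Rw0]
7. not p, w0   [neg-implies-rule on 6]
8. not p or q, w0   [or-rule on 4 (branches; this branch)]
9. q, w0   [or-rule on 8 (branches; this branch)]
10. not Dia ((not p or q) or not q), w1   [neg-Box-rule on 5: fresh world w1, w0Rw1]
11. not (not p implies p), w1   [Box-rule on 2 via w0Rw1]
12. not p, w1   [neg-implies-rule on 11]
13. not ((not p or q) or not q), w0   [neg-Dia-rule on 10 via w1Rw0]
14. not (not p or q), w0   [neg-or-rule on 13]
15. p, w0   [neg-or-rule on 14]
16. not q, w0   [neg-or-rule on 14]
Accessibility: w0Rw0, w0Rw1, w1Rw0, w1Rw1
Branch closes: p and not p both at w0.
All branches of the tableau close; one closing branch shown above.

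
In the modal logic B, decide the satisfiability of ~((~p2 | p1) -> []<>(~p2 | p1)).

Unsatisfiable

1. ~((~p2 | p1) -> []<>(~p2 | p1)), u
2. ~p2 | p1, u
3. ~[]<>(~p2 | p1), u
4. p1, u
5. ~<>(~p2 | p1), v
6. ~(~p2 | p1), u
7. p2, u
8. ~p1, u
Accessibility: uRu, uRv, vRu, vRv
Branch closes: p1 and ~p1 both at u.
Every branch closes; the branch above is one of them.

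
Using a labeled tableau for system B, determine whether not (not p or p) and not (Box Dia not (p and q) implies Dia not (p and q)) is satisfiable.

1. not (not p or p) and not (Box Dia not (p and q) implies Dia not (p and q)), 0
2. not (not p or p), 0   [and-rule on 1]
3. not (Box Dia not (p and q) implies Dia not (p and q)), 0   [and-rule on 1]
4. p, 0   [neg-or-rule on 2]
5. not p, 0   [neg-or-rule on 2]
Accessibility: 0R0
Branch closes: p and not p both at 0.
All branches of the tableau close; one closing branch shown above.

Unsatisfiable (every branch closes)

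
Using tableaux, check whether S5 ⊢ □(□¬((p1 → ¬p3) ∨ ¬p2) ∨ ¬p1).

Tableau for the negation ¬□(□¬((p1 → ¬p3) ∨ ¬p2) ∨ ¬p1):
1. ¬□(□¬((p1 → ¬p3) ∨ ¬p2) ∨ ¬p1), u
2. ¬(□¬((p1 → ¬p3) ∨ ¬p2) ∨ ¬p1), v   [¬□-rule on 1: fresh world v, uRv]
3. ¬□¬((p1 → ¬p3) ∨ ¬p2), v   [¬∨-rule on 2]
4. p1, v   [¬∨-rule on 2]
5. (p1 → ¬p3) ∨ ¬p2, w   [¬□-rule on 3: fresh world w, vRw]
6. ¬p2, w   [∨-rule on 5 (branches; this branch)]
Accessibility: uRu, uRv, uRw, vRu, vRv, vRw, wRu, wRv, wRw
The negation has an open branch (countermodel exists).

Not valid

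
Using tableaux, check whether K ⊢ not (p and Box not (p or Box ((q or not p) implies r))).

Tableau for the negation p and Box not (p or Box ((q or not p) implies r)):
1. p and Box not (p or Box ((q or not p) implies r)), u
2. p, u
3. Box not (p or Box ((q or not p) implies r)), u
The negation has an open branch (countermodel exists).

No, not valid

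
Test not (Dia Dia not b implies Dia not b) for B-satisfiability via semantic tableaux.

Yes, satisfiable

1. not (Dia Dia not b implies Dia not b), 0
2. Dia Dia not b, 0
3. not Dia not b, 0
4. b, 0
5. Dia not b, 1
6. b, 1
7. not b, 2
Accessibility: 0R0, 0R1, 1R0, 1R1, 1R2, 2R1, 2R2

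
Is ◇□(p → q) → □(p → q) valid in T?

Invalid (countermodel exists)

Tableau for the negation ¬(◇□(p → q) → □(p → q)):
1. ¬(◇□(p → q) → □(p → q)), u
2. ◇□(p → q), u
3. ¬□(p → q), u
4. □(p → q), v
5. p → q, v
6. q, v
7. ¬(p → q), w
8. p, w
9. ¬q, w
Accessibility: uRu, uRv, uRw, vRv, wRw
The negation has an open branch (countermodel exists).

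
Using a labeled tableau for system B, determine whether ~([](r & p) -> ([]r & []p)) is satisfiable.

Unsatisfiable (every branch closes)

1. ~([](r & p) -> ([]r & []p)), w0
2. [](r & p), w0   [~->-rule on 1]
3. ~([]r & []p), w0   [~->-rule on 1]
4. r & p, w0   [[]-rule on 2 via w0Rw0]
5. r, w0   [&-rule on 4]
6. p, w0   [&-rule on 4]
7. ~[]p, w0   [~&-rule on 3 (branches; this branch)]
8. ~p, w1   [~[]-rule on 7: fresh world w1, w0Rw1]
9. r & p, w1   [[]-rule on 2 via w0Rw1]
10. r, w1   [&-rule on 9]
11. p, w1   [&-rule on 9]
Accessibility: w0Rw0, w0Rw1, w1Rw0, w1Rw1
Branch closes: p and ~p both at w1.
Every branch closes; the branch above is one of them.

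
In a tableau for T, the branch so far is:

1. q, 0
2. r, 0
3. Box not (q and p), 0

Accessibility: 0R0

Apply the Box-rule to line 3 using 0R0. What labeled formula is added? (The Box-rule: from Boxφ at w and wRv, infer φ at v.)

not (q and p), 0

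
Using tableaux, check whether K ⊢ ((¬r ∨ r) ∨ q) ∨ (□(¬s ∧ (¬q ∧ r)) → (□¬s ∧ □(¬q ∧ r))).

Tableau for the negation ¬(((¬r ∨ r) ∨ q) ∨ (□(¬s ∧ (¬q ∧ r)) → (□¬s ∧ □(¬q ∧ r)))):
1. ¬(((¬r ∨ r) ∨ q) ∨ (□(¬s ∧ (¬q ∧ r)) → (□¬s ∧ □(¬q ∧ r)))), u
2. ¬((¬r ∨ r) ∨ q), u
3. ¬(□(¬s ∧ (¬q ∧ r)) → (□¬s ∧ □(¬q ∧ r))), u
4. ¬(¬r ∨ r), u
5. ¬q, u
6. □(¬s ∧ (¬q ∧ r)), u
7. ¬(□¬s ∧ □(¬q ∧ r)), u
8. r, u
9. ¬r, u
Branch closes: r and ¬r both at u.
All branches of the negation close; one closing branch shown above.

Yes, valid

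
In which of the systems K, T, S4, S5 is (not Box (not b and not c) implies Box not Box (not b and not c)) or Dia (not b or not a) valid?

T-tableau for the negation not ((not Box (not b and not c) implies Box not Box (not b and not c)) or Dia (not b or not a)):
1. not ((not Box (not b and not c) implies Box not Box (not b and not c)) or Dia (not b or not a)), 0
2. not (not Box (not b and not c) implies Box not Box (not b and not c)), 0
3. not Dia (not b or not a), 0
4. not Box (not b and not c), 0
5. not Box not Box (not b and not c), 0
6. not (not b or not a), 0
7. b, 0
8. a, 0
9. not (not b and not c), 1
10. not (not b or not a), 1
11. b, 1
12. a, 1
13. c, 1
14. Box (not b and not c), 2
15. not (not b or not a), 2
16. b, 2
17. a, 2
18. not b and not c, 2
19. not b, 2
20. not c, 2
Accessibility: 0R0, 0R1, 0R2, 1R1, 2R2
Branch closes: b and not b both at 2.
Every branch closes (one shown): valid in T, hence also in S4, S5 (every theorem of T is a theorem of S4 and S5).
K-tableau for the negation not ((not Box (not b and not c) implies Box not Box (not b and not c)) or Dia (not b or not a)):
1. not ((not Box (not b and not c) implies Box not Box (not b and not c)) or Dia (not b or not a)), 0
2. not (not Box (not b and not c) implies Box not Box (not b and not c)), 0
3. not Dia (not b or not a), 0
4. not Box (not b and not c), 0
5. not Box not Box (not b and not c), 0
6. not (not b and not c), 1
7. not (not b or not a), 1
8. b, 1
9. a, 1
10. c, 1
11. Box (not b and not c), 2
12. not (not b or not a), 2
13. b, 2
14. a, 2
Accessibility: 0R1, 0R2
Complete open branch: countermodel on a K-frame, so not valid in K.

T, S4, S5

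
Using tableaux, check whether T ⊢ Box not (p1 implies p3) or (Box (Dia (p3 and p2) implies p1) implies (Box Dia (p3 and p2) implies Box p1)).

Tableau for the negation not (Box not (p1 implies p3) or (Box (Dia (p3 and p2) implies p1) implies (Box Dia (p3 and p2) implies Box p1))):
1. not (Box not (p1 implies p3) or (Box (Dia (p3 and p2) implies p1) implies (Box Dia (p3 and p2) implies Box p1))), 0
2. not Box not (p1 implies p3), 0
3. not (Box (Dia (p3 and p2) implies p1) implies (Box Dia (p3 and p2) implies Box p1)), 0
4. Box (Dia (p3 and p2) implies p1), 0
5. not (Box Dia (p3 and p2) implies Box p1), 0
6. Box Dia (p3 and p2), 0
7. not Box p1, 0
8. Dia (p3 and p2) implies p1, 0
9. Dia (p3 and p2), 0
10. p1, 0
11. p1 implies p3, 1
12. Dia (p3 and p2) implies p1, 1
13. Dia (p3 and p2), 1
14. p3, 1
15. p1, 1
16. not p1, 2
17. Dia (p3 and p2) implies p1, 2
18. Dia (p3 and p2), 2
19. not Dia (p3 and p2), 2
20. not (p3 and p2), 2
21. not p2, 2
22. p3 and p2, 3
23. p3, 3
24. p2, 3
25. Dia (p3 and p2) implies p1, 3
26. Dia (p3 and p2), 3
27. p1, 3
28. p3 and p2, 4
29. p3, 4
30. p2, 4
31. p3 and p2, 5
32. p3, 5
33. p2, 5
34. not (p3 and p2), 5
35. not p2, 5
Accessibility: 0R0, 0R1, 0R2, 0R3, 1R1, 1R4, 2R2, 2R5, 3R3, 4R4, 5R5
Branch closes: p2 and not p2 both at 5.
All branches of the negation close; one closing branch shown above.

Valid in T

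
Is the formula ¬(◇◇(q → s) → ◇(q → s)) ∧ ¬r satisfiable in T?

1. ¬(◇◇(q → s) → ◇(q → s)) ∧ ¬r, w0
2. ¬(◇◇(q → s) → ◇(q → s)), w0
3. ¬r, w0
4. ◇◇(q → s), w0
5. ¬◇(q → s), w0
6. ¬(q → s), w0
7. q, w0
8. ¬s, w0
9. ◇(q → s), w1
10. ¬(q → s), w1
11. q, w1
12. ¬s, w1
13. q → s, w2
14. s, w2
Accessibility: w0Rw0, w0Rw1, w1Rw1, w1Rw2, w2Rw2

Satisfiable (open branch found)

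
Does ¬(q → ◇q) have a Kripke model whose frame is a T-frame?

1. ¬(q → ◇q), 0
2. q, 0   [¬→-rule on 1]
3. ¬◇q, 0   [¬→-rule on 1]
4. ¬q, 0   [¬◇-rule on 3 via 0R0]
Accessibility: 0R0
Branch closes: q and ¬q both at 0.
Every branch closes; the branch above is one of them.

No, unsatisfiable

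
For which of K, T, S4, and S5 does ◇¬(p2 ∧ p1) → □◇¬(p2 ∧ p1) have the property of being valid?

S4-tableau for the negation ¬(◇¬(p2 ∧ p1) → □◇¬(p2 ∧ p1)):
1. ¬(◇¬(p2 ∧ p1) → □◇¬(p2 ∧ p1)), w0
2. ◇¬(p2 ∧ p1), w0
3. ¬□◇¬(p2 ∧ p1), w0
4. ¬(p2 ∧ p1), w1
5. ¬p1, w1
6. ¬◇¬(p2 ∧ p1), w2
7. p2 ∧ p1, w2
8. p2, w2
9. p1, w2
Accessibility: w0Rw0, w0Rw1, w0Rw2, w1Rw1, w2Rw2
Complete open branch: countermodel on an S4-frame, so not valid in S4, nor in K, T (the same frame is also a K-frame and a T-frame).
S5-tableau for the negation ¬(◇¬(p2 ∧ p1) → □◇¬(p2 ∧ p1)):
1. ¬(◇¬(p2 ∧ p1) → □◇¬(p2 ∧ p1)), w0
2. ◇¬(p2 ∧ p1), w0
3. ¬□◇¬(p2 ∧ p1), w0
4. ¬(p2 ∧ p1), w1
5. ¬p1, w1
6. ¬◇¬(p2 ∧ p1), w2
7. p2 ∧ p1, w0
8. p2, w0
9. p1, w0
10. p2 ∧ p1, w1
11. p2, w1
12. p1, w1
Accessibility: w0Rw0, w0Rw1, w0Rw2, w1Rw0, w1Rw1, w1Rw2, w2Rw0, w2Rw1, w2Rw2
Branch closes: p1 and ¬p1 both at w1.
Every branch closes (one shown): valid in S5.

S5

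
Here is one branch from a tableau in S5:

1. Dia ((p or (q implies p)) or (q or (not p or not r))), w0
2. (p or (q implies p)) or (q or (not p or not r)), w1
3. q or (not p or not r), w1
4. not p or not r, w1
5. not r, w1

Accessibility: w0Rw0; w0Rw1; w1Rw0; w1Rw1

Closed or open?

There is no literal clash: for every atom and world, at most one sign appears.

Open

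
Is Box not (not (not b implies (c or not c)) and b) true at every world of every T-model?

Tableau for the negation not Box not (not (not b implies (c or not c)) and b):
1. not Box not (not (not b implies (c or not c)) and b), 0
2. not (not b implies (c or not c)) and b, 1
3. not (not b implies (c or not c)), 1
4. b, 1
5. not b, 1
6. not (c or not c), 1
Accessibility: 0R0, 0R1, 1R1
Branch closes: b and not b both at 1.
All branches of the negation close; one closing branch shown above.

Valid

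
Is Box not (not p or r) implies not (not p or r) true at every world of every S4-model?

Tableau for the negation not (Box not (not p or r) implies not (not p or r)):
1. not (Box not (not p or r) implies not (not p or r)), 0
2. Box not (not p or r), 0
3. not p or r, 0
4. not (not p or r), 0
5. p, 0
6. not r, 0
7. r, 0
Accessibility: 0R0
Branch closes: r and not r both at 0.
Every branch of the negation's tableau closes; the branch above is one of them.

Valid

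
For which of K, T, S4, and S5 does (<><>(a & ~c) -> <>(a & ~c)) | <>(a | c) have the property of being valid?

T-tableau for the negation ~((<><>(a & ~c) -> <>(a & ~c)) | <>(a | c)):
1. ~((<><>(a & ~c) -> <>(a & ~c)) | <>(a | c)), 0
2. ~(<><>(a & ~c) -> <>(a & ~c)), 0   [~|-rule on 1]
3. ~<>(a | c), 0   [~|-rule on 1]
4. <><>(a & ~c), 0   [~->-rule on 2]
5. ~<>(a & ~c), 0   [~->-rule on 2]
6. ~(a | c), 0   [~<>-rule on 3 via 0R0]
7. ~a, 0   [~|-rule on 6]
8. ~c, 0   [~|-rule on 6]
9. ~(a & ~c), 0   [~<>-rule on 5 via 0R0]
10. <>(a & ~c), 1   [<>-rule on 4: fresh world 1, 0R1]
11. ~(a | c), 1   [~<>-rule on 3 via 0R1]
12. ~a, 1   [~|-rule on 11]
13. ~c, 1   [~|-rule on 11]
14. ~(a & ~c), 1   [~<>-rule on 5 via 0R1]
15. a & ~c, 2   [<>-rule on 10: fresh world 2, 1R2]
16. a, 2   [&-rule on 15]
17. ~c, 2   [&-rule on 15]
Accessibility: 0R0, 0R1, 1R1, 1R2, 2R2
Complete open branch: countermodel on a T-frame, so not valid in T, nor in K (the same frame is also a K-frame).
S4-tableau for the negation ~((<><>(a & ~c) -> <>(a & ~c)) | <>(a | c)):
1. ~((<><>(a & ~c) -> <>(a & ~c)) | <>(a | c)), 0
2. ~(<><>(a & ~c) -> <>(a & ~c)), 0   [~|-rule on 1]
3. ~<>(a | c), 0   [~|-rule on 1]
4. <><>(a & ~c), 0   [~->-rule on 2]
5. ~<>(a & ~c), 0   [~->-rule on 2]
6. ~(a | c), 0   [~<>-rule on 3 via 0R0]
7. ~a, 0   [~|-rule on 6]
8. ~c, 0   [~|-rule on 6]
9. ~(a & ~c), 0   [~<>-rule on 5 via 0R0]
10. <>(a & ~c), 1   [<>-rule on 4: fresh world 1, 0R1]
11. ~(a | c), 1   [~<>-rule on 3 via 0R1]
12. ~a, 1   [~|-rule on 11]
13. ~c, 1   [~|-rule on 11]
14. ~(a & ~c), 1   [~<>-rule on 5 via 0R1]
15. a & ~c, 2   [<>-rule on 10: fresh world 2, 1R2]
16. a, 2   [&-rule on 15]
17. ~c, 2   [&-rule on 15]
18. ~(a | c), 2   [~<>-rule on 3 via 0R2]
19. ~a, 2   [~|-rule on 18]
Accessibility: 0R0, 0R1, 0R2, 1R1, 1R2, 2R2
Branch closes: a and ~a both at 2.
Every branch closes (one shown): valid in S4, hence also in S5 (every theorem of S4 is a theorem of S5).

S4, S5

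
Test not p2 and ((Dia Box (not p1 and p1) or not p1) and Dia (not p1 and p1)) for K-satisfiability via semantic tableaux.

1. not p2 and ((Dia Box (not p1 and p1) or not p1) and Dia (not p1 and p1)), 0
2. not p2, 0   [and-rule on 1]
3. (Dia Box (not p1 and p1) or not p1) and Dia (not p1 and p1), 0   [and-rule on 1]
4. Dia Box (not p1 and p1) or not p1, 0   [and-rule on 3]
5. Dia (not p1 and p1), 0   [and-rule on 3]
6. not p1, 0   [or-rule on 4 (branches; this branch)]
7. not p1 and p1, 1   [Dia-rule on 5: fresh world 1, 0R1]
8. not p1, 1   [and-rule on 7]
9. p1, 1   [and-rule on 7]
Accessibility: 0R1
Branch closes: p1 and not p1 both at 1.
(One branch shown.) All branches close.

No, unsatisfiable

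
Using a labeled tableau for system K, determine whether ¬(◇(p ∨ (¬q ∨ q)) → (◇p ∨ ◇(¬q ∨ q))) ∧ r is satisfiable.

1. ¬(◇(p ∨ (¬q ∨ q)) → (◇p ∨ ◇(¬q ∨ q))) ∧ r, w0
2. ¬(◇(p ∨ (¬q ∨ q)) → (◇p ∨ ◇(¬q ∨ q))), w0
3. r, w0
4. ◇(p ∨ (¬q ∨ q)), w0
5. ¬(◇p ∨ ◇(¬q ∨ q)), w0
6. ¬◇p, w0
7. ¬◇(¬q ∨ q), w0
8. p ∨ (¬q ∨ q), w1
9. ¬p, w1
10. ¬(¬q ∨ q), w1
11. q, w1
12. ¬q, w1
Accessibility: w0Rw1
Branch closes: q and ¬q both at w1.
All branches of the tableau close; one closing branch shown above.

Unsatisfiable (every branch closes)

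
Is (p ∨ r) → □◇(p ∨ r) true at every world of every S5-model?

Tableau for the negation ¬((p ∨ r) → □◇(p ∨ r)):
1. ¬((p ∨ r) → □◇(p ∨ r)), u
2. p ∨ r, u
3. ¬□◇(p ∨ r), u
4. r, u
5. ¬◇(p ∨ r), v
6. ¬(p ∨ r), u
7. ¬p, u
8. ¬r, u
Accessibility: uRu, uRv, vRu, vRv
Branch closes: r and ¬r both at u.
All branches of the negation close; one closing branch shown above.

Yes, valid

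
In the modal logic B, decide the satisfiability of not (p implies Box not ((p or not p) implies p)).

Yes, satisfiable

1. not (p implies Box not ((p or not p) implies p)), 0
2. p, 0   [neg-implies-rule on 1]
3. not Box not ((p or not p) implies p), 0   [neg-implies-rule on 1]
4. (p or not p) implies p, 1   [neg-Box-rule on 3: fresh world 1, 0R1]
5. p, 1   [implies-rule on 4 (branches; this branch)]
Accessibility: 0R0, 0R1, 1R0, 1R1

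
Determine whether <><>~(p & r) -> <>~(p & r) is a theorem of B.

No, not valid

Tableau for the negation ~(<><>~(p & r) -> <>~(p & r)):
1. ~(<><>~(p & r) -> <>~(p & r)), u
2. <><>~(p & r), u
3. ~<>~(p & r), u
4. p & r, u
5. p, u
6. r, u
7. <>~(p & r), v
8. p & r, v
9. p, v
10. r, v
11. ~(p & r), w
12. ~r, w
Accessibility: uRu, uRv, vRu, vRv, vRw, wRv, wRw
The negation has an open branch (countermodel exists).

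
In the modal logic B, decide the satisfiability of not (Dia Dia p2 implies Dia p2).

Satisfiable (open branch found)

1. not (Dia Dia p2 implies Dia p2), u
2. Dia Dia p2, u
3. not Dia p2, u
4. not p2, u
5. Dia p2, v
6. not p2, v
7. p2, w
Accessibility: uRu, uRv, vRu, vRv, vRw, wRv, wRw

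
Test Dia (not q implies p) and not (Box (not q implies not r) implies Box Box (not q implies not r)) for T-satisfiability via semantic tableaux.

1. Dia (not q implies p) and not (Box (not q implies not r) implies Box Box (not q implies not r)), w0
2. Dia (not q implies p), w0
3. not (Box (not q implies not r) implies Box Box (not q implies not r)), w0
4. Box (not q implies not r), w0
5. not Box Box (not q implies not r), w0
6. not q implies not r, w0
7. not r, w0
8. not q implies p, w1
9. not q implies not r, w1
10. p, w1
11. not r, w1
12. not Box (not q implies not r), w2
13. not q implies not r, w2
14. not r, w2
15. not (not q implies not r), w3
16. not q, w3
17. r, w3
Accessibility: w0Rw0, w0Rw1, w0Rw2, w1Rw1, w2Rw2, w2Rw3, w3Rw3

Satisfiable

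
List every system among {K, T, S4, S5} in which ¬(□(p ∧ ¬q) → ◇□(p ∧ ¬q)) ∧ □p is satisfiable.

K

K-tableau for the formula:
1. ¬(□(p ∧ ¬q) → ◇□(p ∧ ¬q)) ∧ □p, u
2. ¬(□(p ∧ ¬q) → ◇□(p ∧ ¬q)), u
3. □p, u
4. □(p ∧ ¬q), u
5. ¬◇□(p ∧ ¬q), u
Complete open branch: satisfiable in K.
T-tableau for the formula:
1. ¬(□(p ∧ ¬q) → ◇□(p ∧ ¬q)) ∧ □p, u
2. ¬(□(p ∧ ¬q) → ◇□(p ∧ ¬q)), u
3. □p, u
4. □(p ∧ ¬q), u
5. ¬◇□(p ∧ ¬q), u
6. p, u
7. p ∧ ¬q, u
8. ¬q, u
9. ¬□(p ∧ ¬q), u
10. ¬(p ∧ ¬q), v
11. p, v
12. p ∧ ¬q, v
13. ¬q, v
14. ¬□(p ∧ ¬q), v
15. q, v
Accessibility: uRu, uRv, vRv
Branch closes: q and ¬q both at v.
Every branch closes (one shown): unsatisfiable in T, hence also in S4, S5 (every S4/S5-frame is a T-frame).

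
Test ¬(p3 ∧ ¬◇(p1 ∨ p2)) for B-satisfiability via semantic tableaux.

1. ¬(p3 ∧ ¬◇(p1 ∨ p2)), w0
2. ◇(p1 ∨ p2), w0
3. p1 ∨ p2, w1
4. p2, w1
Accessibility: w0Rw0, w0Rw1, w1Rw0, w1Rw1

Satisfiable (open branch found)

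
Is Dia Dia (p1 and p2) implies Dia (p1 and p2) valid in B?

No, not valid

Tableau for the negation not (Dia Dia (p1 and p2) implies Dia (p1 and p2)):
1. not (Dia Dia (p1 and p2) implies Dia (p1 and p2)), u
2. Dia Dia (p1 and p2), u
3. not Dia (p1 and p2), u
4. not (p1 and p2), u
5. not p2, u
6. Dia (p1 and p2), v
7. not (p1 and p2), v
8. not p2, v
9. p1 and p2, w
10. p1, w
11. p2, w
Accessibility: uRu, uRv, vRu, vRv, vRw, wRv, wRw
The negation has an open branch (countermodel exists).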